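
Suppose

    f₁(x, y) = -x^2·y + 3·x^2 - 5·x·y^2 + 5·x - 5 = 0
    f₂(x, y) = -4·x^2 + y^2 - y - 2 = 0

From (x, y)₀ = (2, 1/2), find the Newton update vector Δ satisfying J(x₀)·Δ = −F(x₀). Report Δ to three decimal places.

At (2, 1/2): F = (12.500, -18.250).
Jacobian J = [[-2·x·y + 6·x - 5·y^2 + 5, -x^2 - 10·x·y], [-8·x, 2·y - 1]].
At the point, J = [[13.750, -14.000], [-16.000, 0.000]] (det J = -224.000).
Solving J·Δ = −F gives Δ = (-1.141, -0.227).

(-1.141, -0.227)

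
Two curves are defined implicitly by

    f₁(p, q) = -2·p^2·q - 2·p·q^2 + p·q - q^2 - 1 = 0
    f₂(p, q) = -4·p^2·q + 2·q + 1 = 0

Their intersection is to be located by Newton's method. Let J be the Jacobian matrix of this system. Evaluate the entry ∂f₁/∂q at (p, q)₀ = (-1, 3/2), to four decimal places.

0.0000

∂f₁/∂q = -2·p^2 - 4·p·q + p - 2·q.
At (-1, 3/2) this is 0.0000.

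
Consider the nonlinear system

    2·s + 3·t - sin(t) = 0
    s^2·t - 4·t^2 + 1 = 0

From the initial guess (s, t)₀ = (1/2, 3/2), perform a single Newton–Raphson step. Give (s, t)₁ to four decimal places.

(-0.5959, 0.7112)

At (1/2, 3/2): F = (4.502505, -7.6250).
Jacobian J = [[2, -cos(t) + 3], [2·s·t, s^2 - 8·t]].
At the point, J = [[2.0000, 2.929263], [1.5000, -11.7500]] (det J = -27.893894).
Solving J·Δ = −F gives Δ = (-1.0959, -0.7888).
Then the next iterate is (s, t)₁ = (-0.5959, 0.7112).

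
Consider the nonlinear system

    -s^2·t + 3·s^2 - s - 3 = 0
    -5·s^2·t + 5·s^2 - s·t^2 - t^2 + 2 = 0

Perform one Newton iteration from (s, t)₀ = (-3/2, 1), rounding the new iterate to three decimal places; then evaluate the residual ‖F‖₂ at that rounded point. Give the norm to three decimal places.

At (-3/2, 1): F = (3.000, 2.500).
Jacobian J = [[-2·s·t + 6·s - 1, -s^2], [-10·s·t + 10·s - t^2, -5·s^2 - 2·s·t - 2·t]].
At the point, J = [[-7.000, -2.250], [-1.000, -10.250]] (det J = 69.500).
Solving J·Δ = −F gives Δ = (0.362, 0.209).
Then the next iterate is (s, t)₁ = (-1.138, 1.209).
Re-evaluating at (-1.138, 1.209): F = (0.45742, 0.84839), so ‖F‖₂ = 0.964.

0.964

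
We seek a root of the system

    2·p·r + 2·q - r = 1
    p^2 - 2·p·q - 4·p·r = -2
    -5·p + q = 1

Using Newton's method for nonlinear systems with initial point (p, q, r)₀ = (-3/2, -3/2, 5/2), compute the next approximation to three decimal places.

(-0.182, 0.091, 1.443)

At (-3/2, -3/2, 5/2): F = (-14.000, 14.750, 5.000).
Jacobian J = [[2·r, 2, 2·p - 1], [2·p - 2·q - 4·r, -2·p, -4·p], [-5, 1, 0]].
At the point, J = [[5.000, 2.000, -4.000], [-10.000, 3.000, 6.000], [-5.000, 1.000, 0.000]] (det J = -110.000).
Solving J·Δ = −F gives Δ = (1.318, 1.591, -1.057).
Then the next iterate is (p, q, r)₁ = (-0.182, 0.091, 1.443).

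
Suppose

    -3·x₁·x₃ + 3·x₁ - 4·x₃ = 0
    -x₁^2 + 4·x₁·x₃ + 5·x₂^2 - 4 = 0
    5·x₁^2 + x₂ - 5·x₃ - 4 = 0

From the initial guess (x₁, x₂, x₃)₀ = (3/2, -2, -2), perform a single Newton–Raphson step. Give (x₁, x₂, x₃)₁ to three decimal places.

At (3/2, -2, -2): F = (21.500, 1.750, 15.250).
Jacobian J = [[-3·x₃ + 3, 0, -3·x₁ - 4], [-2·x₁ + 4·x₃, 10·x₂, 4·x₁], [10·x₁, 1, -5]].
At the point, J = [[9.000, 0.000, -8.500], [-11.000, -20.000, 6.000], [15.000, 1.000, -5.000]] (det J = -1610.500).
Solving J·Δ = −F gives Δ = (-0.364, 0.931, 2.144).
Then the next iterate is (x₁, x₂, x₃)₁ = (1.136, -1.069, 0.144).

(1.136, -1.069, 0.144)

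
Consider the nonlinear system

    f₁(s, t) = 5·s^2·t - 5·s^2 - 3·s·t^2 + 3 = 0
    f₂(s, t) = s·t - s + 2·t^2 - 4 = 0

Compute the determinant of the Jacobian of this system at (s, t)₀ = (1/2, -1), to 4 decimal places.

54.0000

J = [[10·s·t - 10·s - 3·t^2, 5·s^2 - 6·s·t], [t - 1, s + 4·t]].
At the point, J = [[-13.0000, 4.2500], [-2.0000, -3.5000]].
det J = 54.0000.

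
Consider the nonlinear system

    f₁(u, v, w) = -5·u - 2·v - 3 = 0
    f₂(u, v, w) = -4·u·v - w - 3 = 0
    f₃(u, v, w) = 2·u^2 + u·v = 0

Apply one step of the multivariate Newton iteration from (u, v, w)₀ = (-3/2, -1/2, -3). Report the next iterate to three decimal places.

At (-3/2, -1/2, -3): F = (5.500, -3.000, 5.250).
Jacobian J = [[-5, -2, 0], [-4·v, -4·u, -1], [4·u + v, u, 0]].
At the point, J = [[-5.000, -2.000, 0.000], [2.000, 6.000, -1.000], [-6.500, -1.500, 0.000]] (det J = -5.500).
Solving J·Δ = −F gives Δ = (0.409, 1.727, 8.182).
Then the next iterate is (u, v, w)₁ = (-1.091, 1.227, 5.182).

(-1.091, 1.227, 5.182)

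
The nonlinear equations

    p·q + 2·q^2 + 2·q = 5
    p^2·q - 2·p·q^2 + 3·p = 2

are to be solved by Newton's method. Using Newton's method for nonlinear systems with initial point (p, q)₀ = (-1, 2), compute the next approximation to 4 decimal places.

(-1.0000, 1.4444)

At (-1, 2): F = (5.0000, 5.0000).
Jacobian J = [[q, p + 4·q + 2], [2·p·q - 2·q^2 + 3, p^2 - 4·p·q]].
At the point, J = [[2.0000, 9.0000], [-9.0000, 9.0000]] (det J = 99.0000).
Solving J·Δ = −F gives Δ = (0.0000, -0.5556).
Then the next iterate is (p, q)₁ = (-1.0000, 1.4444).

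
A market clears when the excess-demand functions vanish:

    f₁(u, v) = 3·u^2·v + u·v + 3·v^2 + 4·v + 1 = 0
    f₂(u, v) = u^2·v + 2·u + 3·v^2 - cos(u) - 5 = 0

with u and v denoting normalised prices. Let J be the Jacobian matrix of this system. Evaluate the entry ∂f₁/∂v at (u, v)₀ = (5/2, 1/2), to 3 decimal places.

∂f₁/∂v = 3·u^2 + u + 6·v + 4.
At (5/2, 1/2) this is 28.250.

28.250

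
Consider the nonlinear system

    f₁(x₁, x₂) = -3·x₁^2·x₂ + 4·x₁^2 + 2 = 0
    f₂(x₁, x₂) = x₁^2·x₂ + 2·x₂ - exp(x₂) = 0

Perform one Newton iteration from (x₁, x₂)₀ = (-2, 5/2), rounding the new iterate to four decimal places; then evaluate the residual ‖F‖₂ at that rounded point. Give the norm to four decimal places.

At (-2, 5/2): F = (-12.0000, 2.817506).
Jacobian J = [[-6·x₁·x₂ + 8·x₁, -3·x₁^2], [2·x₁·x₂, x₁^2 - exp(x₂) + 2]].
At the point, J = [[14.0000, -12.0000], [-10.0000, -6.182494]] (det J = -206.554915).
Solving J·Δ = −F gives Δ = (0.5229, -0.3900).
Then the next iterate is (x₁, x₂)₁ = (-1.4771, 2.1100).
Re-evaluating at (-1.4771, 2.1100): F = (-3.083651, 0.575408), so ‖F‖₂ = 3.1369.

3.1369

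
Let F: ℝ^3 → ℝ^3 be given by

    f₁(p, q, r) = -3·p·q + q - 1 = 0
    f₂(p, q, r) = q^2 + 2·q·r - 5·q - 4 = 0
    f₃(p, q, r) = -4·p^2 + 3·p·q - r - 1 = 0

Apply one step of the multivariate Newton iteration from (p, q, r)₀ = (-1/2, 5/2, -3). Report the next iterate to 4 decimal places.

(0.1265, 2.2794, 1.7853)

At (-1/2, 5/2, -3): F = (5.2500, -25.2500, -2.7500).
Jacobian J = [[-3·q, -3·p + 1, 0], [0, 2·q + 2·r - 5, 2·q], [-8·p + 3·q, 3·p, -1]].
At the point, J = [[-7.5000, 2.5000, 0.0000], [0.0000, -6.0000, 5.0000], [11.5000, -1.5000, -1.0000]] (det J = 42.5000).
Solving J·Δ = −F gives Δ = (0.6265, -0.2206, 4.7853).
Then the next iterate is (p, q, r)₁ = (0.1265, 2.2794, 1.7853).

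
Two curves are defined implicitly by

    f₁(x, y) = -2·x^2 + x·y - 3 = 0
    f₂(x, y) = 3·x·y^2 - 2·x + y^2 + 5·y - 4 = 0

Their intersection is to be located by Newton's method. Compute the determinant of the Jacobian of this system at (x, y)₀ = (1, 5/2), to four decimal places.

J = [[-4·x + y, x], [3·y^2 - 2, 6·x·y + 2·y + 5]].
At the point, J = [[-1.5000, 1.0000], [16.7500, 25.0000]].
det J = -54.2500.

-54.2500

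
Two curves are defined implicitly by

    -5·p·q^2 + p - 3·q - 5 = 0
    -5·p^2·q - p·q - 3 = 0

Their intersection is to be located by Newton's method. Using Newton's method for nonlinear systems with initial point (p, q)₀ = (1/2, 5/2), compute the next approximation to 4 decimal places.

At (1/2, 5/2): F = (-27.6250, -7.3750).
Jacobian J = [[-5·q^2 + 1, -10·p·q - 3], [-10·p·q - q, -5·p^2 - p]].
At the point, J = [[-30.2500, -15.5000], [-15.0000, -1.7500]] (det J = -179.5625).
Solving J·Δ = −F gives Δ = (-0.3674, -1.0653).
Then the next iterate is (p, q)₁ = (0.1326, 1.4347).

(0.1326, 1.4347)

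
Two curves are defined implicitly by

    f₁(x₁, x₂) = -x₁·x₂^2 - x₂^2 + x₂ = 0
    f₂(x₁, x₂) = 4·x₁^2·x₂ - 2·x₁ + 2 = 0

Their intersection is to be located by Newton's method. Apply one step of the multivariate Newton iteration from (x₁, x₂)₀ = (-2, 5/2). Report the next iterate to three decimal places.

At (-2, 5/2): F = (8.750, 46.000).
Jacobian J = [[-x₂^2, -2·x₁·x₂ - 2·x₂ + 1], [8·x₁·x₂ - 2, 4·x₁^2]].
At the point, J = [[-6.250, 6.000], [-42.000, 16.000]] (det J = 152.000).
Solving J·Δ = −F gives Δ = (0.895, -0.526).
Then the next iterate is (x₁, x₂)₁ = (-1.105, 1.974).

(-1.105, 1.974)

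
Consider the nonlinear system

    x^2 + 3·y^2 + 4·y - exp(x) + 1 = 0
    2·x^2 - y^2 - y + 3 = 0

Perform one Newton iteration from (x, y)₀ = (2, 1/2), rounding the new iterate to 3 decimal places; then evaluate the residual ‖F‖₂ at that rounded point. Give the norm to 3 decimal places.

At (2, 1/2): F = (0.36094, 10.250).
Jacobian J = [[2·x - exp(x), 6·y + 4], [4·x, -2·y - 1]].
At the point, J = [[-3.38906, 7.000], [8.000, -2.000]] (det J = -49.22189).
Solving J·Δ = −F gives Δ = (-1.472, -0.764).
Then the next iterate is (x, y)₁ = (0.528, -0.264).
Re-evaluating at (0.528, -0.264): F = (-1.26367, 3.75187), so ‖F‖₂ = 3.959.

3.959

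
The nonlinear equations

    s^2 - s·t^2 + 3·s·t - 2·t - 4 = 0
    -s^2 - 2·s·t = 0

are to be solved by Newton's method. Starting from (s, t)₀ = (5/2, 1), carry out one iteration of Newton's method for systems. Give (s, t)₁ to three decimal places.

(1.845, -0.333)

At (5/2, 1): F = (5.250, -11.250).
Jacobian J = [[2·s - t^2 + 3·t, -2·s·t + 3·s - 2], [-2·s - 2·t, -2·s]].
At the point, J = [[7.000, 0.500], [-7.000, -5.000]] (det J = -31.500).
Solving J·Δ = −F gives Δ = (-0.655, -1.333).
Then the next iterate is (s, t)₁ = (1.845, -0.333).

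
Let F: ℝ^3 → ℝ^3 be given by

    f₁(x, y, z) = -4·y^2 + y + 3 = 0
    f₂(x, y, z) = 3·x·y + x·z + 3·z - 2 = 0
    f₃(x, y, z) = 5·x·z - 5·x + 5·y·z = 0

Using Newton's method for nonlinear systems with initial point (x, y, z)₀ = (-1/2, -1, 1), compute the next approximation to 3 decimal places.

At (-1/2, -1, 1): F = (-2.000, 2.000, -5.000).
Jacobian J = [[0, -8·y + 1, 0], [3·y + z, 3·x, x + 3], [5·z - 5, 5·z, 5·x + 5·y]].
At the point, J = [[0.000, 9.000, 0.000], [-2.000, -1.500, 2.500], [0.000, 5.000, -7.500]] (det J = -135.000).
Solving J·Δ = −F gives Δ = (0.185, 0.222, -0.519).
Then the next iterate is (x, y, z)₁ = (-0.315, -0.778, 0.481).

(-0.315, -0.778, 0.481)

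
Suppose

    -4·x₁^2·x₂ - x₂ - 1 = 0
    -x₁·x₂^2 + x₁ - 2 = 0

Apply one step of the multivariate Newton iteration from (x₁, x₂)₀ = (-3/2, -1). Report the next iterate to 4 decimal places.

(-0.1944, -1.6667)

At (-3/2, -1): F = (9.0000, -2.0000).
Jacobian J = [[-8·x₁·x₂, -4·x₁^2 - 1], [-x₂^2 + 1, -2·x₁·x₂]].
At the point, J = [[-12.0000, -10.0000], [0.0000, -3.0000]] (det J = 36.0000).
Solving J·Δ = −F gives Δ = (1.3056, -0.6667).
Then the next iterate is (x₁, x₂)₁ = (-0.1944, -1.6667).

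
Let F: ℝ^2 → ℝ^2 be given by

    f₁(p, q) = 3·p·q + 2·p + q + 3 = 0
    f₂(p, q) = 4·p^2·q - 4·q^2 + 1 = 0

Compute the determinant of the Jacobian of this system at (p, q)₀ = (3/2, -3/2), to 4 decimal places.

J = [[3·q + 2, 3·p + 1], [8·p·q, 4·p^2 - 8·q]].
At the point, J = [[-2.5000, 5.5000], [-18.0000, 21.0000]].
det J = 46.5000.

46.5000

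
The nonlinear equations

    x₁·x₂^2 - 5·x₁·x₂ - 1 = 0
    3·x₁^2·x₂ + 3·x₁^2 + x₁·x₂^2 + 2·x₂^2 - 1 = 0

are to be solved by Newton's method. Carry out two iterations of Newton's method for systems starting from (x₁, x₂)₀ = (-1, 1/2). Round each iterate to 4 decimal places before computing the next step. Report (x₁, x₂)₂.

At (-1, 1/2): F = (1.2500, 3.7500).
Jacobian J = [[x₂^2 - 5·x₂, 2·x₁·x₂ - 5·x₁], [6·x₁·x₂ + 6·x₁ + x₂^2, 3·x₁^2 + 2·x₁·x₂ + 4·x₂]].
At the point, J = [[-2.2500, 4.0000], [-8.7500, 4.0000]] (det J = 26.0000).
Solving J·Δ = −F gives Δ = (0.3846, -0.0962).
Then the next iterate is (x₁, x₂)₁ = (-0.6154, 0.4038).
Round to (-0.6154, 0.4038) and repeat: F = (0.142149, 0.820695), J = [[-1.855946, 2.580003], [-5.020337, 2.254354]].
Δ = (0.2049, 0.0923), so (x₁, x₂)₂ = (-0.4105, 0.4961).

(-0.4105, 0.4961)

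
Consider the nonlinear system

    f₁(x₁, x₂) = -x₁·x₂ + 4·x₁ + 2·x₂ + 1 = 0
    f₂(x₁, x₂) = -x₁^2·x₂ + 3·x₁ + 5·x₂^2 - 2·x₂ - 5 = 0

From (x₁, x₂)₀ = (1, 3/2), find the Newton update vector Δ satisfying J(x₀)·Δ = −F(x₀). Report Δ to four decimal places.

At (1, 3/2): F = (6.5000, 4.7500).
Jacobian J = [[-x₂ + 4, -x₁ + 2], [-2·x₁·x₂ + 3, -x₁^2 + 10·x₂ - 2]].
At the point, J = [[2.5000, 1.0000], [0.0000, 12.0000]] (det J = 30.0000).
Solving J·Δ = −F gives Δ = (-2.4417, -0.3958).

(-2.4417, -0.3958)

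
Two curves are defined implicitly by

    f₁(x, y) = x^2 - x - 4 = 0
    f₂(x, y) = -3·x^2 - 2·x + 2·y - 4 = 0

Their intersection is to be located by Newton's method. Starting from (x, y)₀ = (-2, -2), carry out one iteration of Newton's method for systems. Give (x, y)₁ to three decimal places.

(-1.600, 4.000)

At (-2, -2): F = (2.000, -16.000).
Jacobian J = [[2·x - 1, 0], [-6·x - 2, 2]].
At the point, J = [[-5.000, 0.000], [10.000, 2.000]] (det J = -10.000).
Solving J·Δ = −F gives Δ = (0.400, 6.000).
Then the next iterate is (x, y)₁ = (-1.600, 4.000).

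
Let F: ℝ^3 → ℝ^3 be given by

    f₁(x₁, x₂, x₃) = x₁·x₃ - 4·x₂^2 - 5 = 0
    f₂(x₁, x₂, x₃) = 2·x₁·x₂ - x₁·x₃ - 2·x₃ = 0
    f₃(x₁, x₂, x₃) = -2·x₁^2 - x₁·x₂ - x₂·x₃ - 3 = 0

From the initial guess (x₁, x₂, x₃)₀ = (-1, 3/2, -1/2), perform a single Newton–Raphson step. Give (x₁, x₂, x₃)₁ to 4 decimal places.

At (-1, 3/2, -1/2): F = (-13.5000, -2.5000, -2.7500).
Jacobian J = [[x₃, -8·x₂, x₁], [2·x₂ - x₃, 2·x₁, -x₁ - 2], [-4·x₁ - x₂, -x₁ - x₃, -x₂]].
At the point, J = [[-0.5000, -12.0000, -1.0000], [3.5000, -2.0000, -1.0000], [2.5000, 1.5000, -1.5000]] (det J = -45.5000).
Solving J·Δ = −F gives Δ = (-0.8681, -0.7527, -4.0330).
Then the next iterate is (x₁, x₂, x₃)₁ = (-1.8681, 0.7473, -4.5330).

(-1.8681, 0.7473, -4.5330)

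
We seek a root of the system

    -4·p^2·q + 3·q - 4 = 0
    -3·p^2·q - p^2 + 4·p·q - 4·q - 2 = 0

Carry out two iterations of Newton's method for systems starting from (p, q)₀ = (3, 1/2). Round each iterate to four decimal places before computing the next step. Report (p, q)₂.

At (3, 1/2): F = (-20.5000, -20.5000).
Jacobian J = [[-8·p·q, -4·p^2 + 3], [-6·p·q - 2·p + 4·q, -3·p^2 + 4·p - 4]].
At the point, J = [[-12.0000, -33.0000], [-13.0000, -19.0000]] (det J = -201.0000).
Solving J·Δ = −F gives Δ = (-1.4279, -0.1020).
Then the next iterate is (p, q)₁ = (1.5721, 0.3980).
Round to (1.5721, 0.3980) and repeat: F = (-6.740625, -6.511684), J = [[-5.005566, -6.885994], [-5.306375, -5.126095]].
Δ = (-0.9454, -0.2917), so (p, q)₂ = (0.6267, 0.1063).

(0.6267, 0.1063)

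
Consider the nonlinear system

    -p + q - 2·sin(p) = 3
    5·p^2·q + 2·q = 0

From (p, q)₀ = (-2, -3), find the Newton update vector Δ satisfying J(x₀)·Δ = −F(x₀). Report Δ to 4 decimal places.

(0.2828, 2.2288)

At (-2, -3): F = (-2.181405, -66.0000).
Jacobian J = [[-2·cos(p) - 1, 1], [10·p·q, 5·p^2 + 2]].
At the point, J = [[-0.167706, 1.0000], [60.0000, 22.0000]] (det J = -63.689539).
Solving J·Δ = −F gives Δ = (0.2828, 2.2288).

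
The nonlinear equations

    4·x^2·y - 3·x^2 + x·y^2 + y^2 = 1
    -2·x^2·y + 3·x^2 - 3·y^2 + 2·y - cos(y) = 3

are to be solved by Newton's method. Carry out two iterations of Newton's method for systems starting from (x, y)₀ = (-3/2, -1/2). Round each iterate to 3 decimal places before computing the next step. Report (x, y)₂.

At (-3/2, -1/2): F = (-12.375, 3.37242).
Jacobian J = [[8·x·y - 6·x + y^2, 4·x^2 + 2·x·y + 2·y], [-4·x·y + 6·x, -2·x^2 - 6·y + sin(y) + 2]].
At the point, J = [[15.250, 9.500], [-12.000, 0.02057]] (det J = 114.31376).
Solving J·Δ = −F gives Δ = (0.282, 0.849).
Then the next iterate is (x, y)₁ = (-1.218, 0.349).
Round to (-1.218, 0.349) and repeat: F = (-3.40613, -0.19205), J = [[4.02914, 5.78193], [-5.60767, -2.71909]].
Δ = (-0.483, 0.926), so (x, y)₂ = (-1.701, 1.275).

(-1.701, 1.275)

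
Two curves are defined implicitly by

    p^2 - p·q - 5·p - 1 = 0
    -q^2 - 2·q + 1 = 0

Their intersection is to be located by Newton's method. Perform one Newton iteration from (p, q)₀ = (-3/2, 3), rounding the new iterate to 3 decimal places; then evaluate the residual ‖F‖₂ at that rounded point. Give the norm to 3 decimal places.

At (-3/2, 3): F = (13.250, -14.000).
Jacobian J = [[2·p - q - 5, -p], [0, -2·q - 2]].
At the point, J = [[-11.000, 1.500], [0.000, -8.000]] (det J = 88.000).
Solving J·Δ = −F gives Δ = (0.966, -1.750).
Then the next iterate is (p, q)₁ = (-0.534, 1.250).
Re-evaluating at (-0.534, 1.250): F = (2.62266, -3.06250), so ‖F‖₂ = 4.032.

4.032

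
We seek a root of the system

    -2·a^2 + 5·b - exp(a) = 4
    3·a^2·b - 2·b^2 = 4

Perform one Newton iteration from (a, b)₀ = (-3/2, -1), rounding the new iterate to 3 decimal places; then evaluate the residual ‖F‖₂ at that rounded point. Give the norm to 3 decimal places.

At (-3/2, -1): F = (-13.72313, -12.750).
Jacobian J = [[-4·a - exp(a), 5], [6·a·b, 3·a^2 - 4·b]].
At the point, J = [[5.77687, 5.000], [9.000, 10.750]] (det J = 17.10135).
Solving J·Δ = −F gives Δ = (4.899, -2.915).
Then the next iterate is (a, b)₁ = (3.399, -3.915).
Re-evaluating at (3.399, -3.915): F = (-76.61555, -170.34680), so ‖F‖₂ = 186.783.

186.783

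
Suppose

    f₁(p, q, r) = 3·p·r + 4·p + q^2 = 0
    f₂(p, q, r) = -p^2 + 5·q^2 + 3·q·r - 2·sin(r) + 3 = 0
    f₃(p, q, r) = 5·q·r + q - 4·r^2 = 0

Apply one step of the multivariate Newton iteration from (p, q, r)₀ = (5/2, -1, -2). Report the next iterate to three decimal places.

At (5/2, -1, -2): F = (-4.000, 9.56859, -7.000).
Jacobian J = [[3·r + 4, 2·q, 3·p], [-2·p, 10·q + 3·r, 3·q - 2·cos(r)], [0, 5·r + 1, 5·q - 8·r]].
At the point, J = [[-2.000, -2.000, 7.500], [-5.000, -16.000, -2.16771], [0.000, -9.000, 11.000]] (det J = 618.51871).
Solving J·Δ = −F gives Δ = (0.847, 0.223, 0.818).
Then the next iterate is (p, q, r)₁ = (3.347, -0.777, -1.182).

(3.347, -0.777, -1.182)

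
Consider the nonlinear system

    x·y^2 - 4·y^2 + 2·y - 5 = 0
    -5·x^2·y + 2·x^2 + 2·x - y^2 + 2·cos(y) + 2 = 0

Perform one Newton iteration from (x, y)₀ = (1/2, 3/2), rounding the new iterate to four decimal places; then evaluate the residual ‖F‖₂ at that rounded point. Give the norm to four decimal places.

5.0670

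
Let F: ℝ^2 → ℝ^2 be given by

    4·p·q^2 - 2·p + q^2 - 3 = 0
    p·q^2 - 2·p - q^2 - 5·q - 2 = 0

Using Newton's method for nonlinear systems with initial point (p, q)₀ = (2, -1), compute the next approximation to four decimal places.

(1.5625, -0.9375)

At (2, -1): F = (2.0000, 0.0000).
Jacobian J = [[4·q^2 - 2, 8·p·q + 2·q], [q^2 - 2, 2·p·q - 2·q - 5]].
At the point, J = [[2.0000, -18.0000], [-1.0000, -7.0000]] (det J = -32.0000).
Solving J·Δ = −F gives Δ = (-0.4375, 0.0625).
Then the next iterate is (p, q)₁ = (1.5625, -0.9375).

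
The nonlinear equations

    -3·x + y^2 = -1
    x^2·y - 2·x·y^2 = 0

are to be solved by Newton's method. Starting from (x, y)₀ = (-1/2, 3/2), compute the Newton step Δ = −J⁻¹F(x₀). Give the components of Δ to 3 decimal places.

At (-1/2, 3/2): F = (4.750, 2.625).
Jacobian J = [[-3, 2·y], [2·x·y - 2·y^2, x^2 - 4·x·y]].
At the point, J = [[-3.000, 3.000], [-6.000, 3.250]] (det J = 8.250).
Solving J·Δ = −F gives Δ = (-0.917, -2.500).

(-0.917, -2.500)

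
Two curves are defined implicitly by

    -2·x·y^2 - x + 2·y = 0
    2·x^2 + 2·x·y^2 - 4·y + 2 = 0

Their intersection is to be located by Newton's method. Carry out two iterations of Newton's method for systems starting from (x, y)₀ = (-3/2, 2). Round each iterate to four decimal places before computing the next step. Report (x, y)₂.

At (-3/2, 2): F = (17.5000, -13.5000).
Jacobian J = [[-2·y^2 - 1, -4·x·y + 2], [4·x + 2·y^2, 4·x·y - 4]].
At the point, J = [[-9.0000, 14.0000], [2.0000, -16.0000]] (det J = 116.0000).
Solving J·Δ = −F gives Δ = (0.7845, -0.7457).
Then the next iterate is (x, y)₁ = (-0.7155, 1.2543).
Round to (-0.7155, 1.2543) and repeat: F = (5.475447, -4.244667), J = [[-4.146537, 5.589807], [0.284537, -7.589807]].
Δ = (0.5967, -0.5369), so (x, y)₂ = (-0.1188, 0.7174).

(-0.1188, 0.7174)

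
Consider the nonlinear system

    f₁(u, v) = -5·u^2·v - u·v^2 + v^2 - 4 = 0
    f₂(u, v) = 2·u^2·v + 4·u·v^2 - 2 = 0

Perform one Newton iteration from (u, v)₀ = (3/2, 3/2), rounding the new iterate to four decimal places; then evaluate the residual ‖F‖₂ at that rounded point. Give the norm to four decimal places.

At (3/2, 3/2): F = (-22.0000, 18.2500).
Jacobian J = [[-10·u·v - v^2, -5·u^2 - 2·u·v + 2·v], [4·u·v + 4·v^2, 2·u^2 + 8·u·v]].
At the point, J = [[-24.7500, -12.7500], [18.0000, 22.5000]] (det J = -327.3750).
Solving J·Δ = −F gives Δ = (-0.8013, -0.1701).
Then the next iterate is (u, v)₁ = (0.6987, 1.3299).
Re-evaluating at (0.6987, 1.3299): F = (-6.713275, 4.241444), so ‖F‖₂ = 7.9409.

7.9409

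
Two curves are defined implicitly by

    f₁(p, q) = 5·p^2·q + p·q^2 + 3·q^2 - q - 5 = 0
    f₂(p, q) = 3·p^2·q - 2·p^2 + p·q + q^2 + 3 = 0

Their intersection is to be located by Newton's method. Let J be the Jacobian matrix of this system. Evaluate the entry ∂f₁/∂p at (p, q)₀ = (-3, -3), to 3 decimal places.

99.000

∂f₁/∂p = 10·p·q + q^2.
At (-3, -3) this is 99.000.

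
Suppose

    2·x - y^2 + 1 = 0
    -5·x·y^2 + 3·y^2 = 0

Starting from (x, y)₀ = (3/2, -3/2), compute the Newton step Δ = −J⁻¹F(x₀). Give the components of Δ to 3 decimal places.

(-0.889, 0.009)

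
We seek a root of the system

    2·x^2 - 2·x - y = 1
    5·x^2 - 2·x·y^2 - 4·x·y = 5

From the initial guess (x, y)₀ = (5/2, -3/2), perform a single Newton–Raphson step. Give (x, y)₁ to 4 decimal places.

(1.4474, -1.9211)

At (5/2, -3/2): F = (8.0000, 30.0000).
Jacobian J = [[4·x - 2, -1], [10·x - 2·y^2 - 4·y, -4·x·y - 4·x]].
At the point, J = [[8.0000, -1.0000], [26.5000, 5.0000]] (det J = 66.5000).
Solving J·Δ = −F gives Δ = (-1.0526, -0.4211).
Then the next iterate is (x, y)₁ = (1.4474, -1.9211).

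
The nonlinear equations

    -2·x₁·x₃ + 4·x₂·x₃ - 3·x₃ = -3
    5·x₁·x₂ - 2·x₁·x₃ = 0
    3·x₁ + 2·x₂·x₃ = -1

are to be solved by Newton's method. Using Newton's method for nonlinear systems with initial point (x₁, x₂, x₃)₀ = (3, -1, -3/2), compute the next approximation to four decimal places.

(-0.5576, -0.7556, -0.7030)

At (3, -1, -3/2): F = (22.5000, -6.0000, 13.0000).
Jacobian J = [[-2·x₃, 4·x₃, -2·x₁ + 4·x₂ - 3], [5·x₂ - 2·x₃, 5·x₁, -2·x₁], [3, 2·x₃, 2·x₂]].
At the point, J = [[3.0000, -6.0000, -13.0000], [-2.0000, 15.0000, -6.0000], [3.0000, -3.0000, -2.0000]] (det J = 495.0000).
Solving J·Δ = −F gives Δ = (-3.5576, 0.2444, 0.7970).
Then the next iterate is (x₁, x₂, x₃)₁ = (-0.5576, -0.7556, -0.7030).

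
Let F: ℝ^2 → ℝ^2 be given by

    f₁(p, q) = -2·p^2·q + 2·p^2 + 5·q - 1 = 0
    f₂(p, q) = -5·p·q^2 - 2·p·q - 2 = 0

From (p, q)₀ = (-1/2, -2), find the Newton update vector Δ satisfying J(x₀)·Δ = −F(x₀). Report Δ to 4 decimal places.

(-0.4643, 1.4921)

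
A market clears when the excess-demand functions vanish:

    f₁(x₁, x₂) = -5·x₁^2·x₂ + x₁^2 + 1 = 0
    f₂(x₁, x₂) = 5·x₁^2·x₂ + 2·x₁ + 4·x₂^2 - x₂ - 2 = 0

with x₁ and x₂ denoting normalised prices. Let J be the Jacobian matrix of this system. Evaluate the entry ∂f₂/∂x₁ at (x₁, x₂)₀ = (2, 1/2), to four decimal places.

12.0000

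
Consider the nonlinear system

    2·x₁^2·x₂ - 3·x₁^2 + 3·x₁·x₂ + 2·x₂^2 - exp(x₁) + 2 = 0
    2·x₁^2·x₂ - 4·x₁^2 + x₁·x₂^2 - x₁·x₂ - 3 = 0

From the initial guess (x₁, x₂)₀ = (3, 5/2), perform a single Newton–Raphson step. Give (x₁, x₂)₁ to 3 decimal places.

(4.082, 1.573)

At (3, 5/2): F = (34.91446, 17.250).
Jacobian J = [[4·x₁·x₂ - 6·x₁ + 3·x₂ - exp(x₁), 2·x₁^2 + 3·x₁ + 4·x₂], [4·x₁·x₂ - 8·x₁ + x₂^2 - x₂, 2·x₁^2 + 2·x₁·x₂ - x₁]].
At the point, J = [[-0.58554, 37.000], [9.750, 30.000]] (det J = -378.31611).
Solving J·Δ = −F gives Δ = (1.082, -0.927).
Then the next iterate is (x₁, x₂)₁ = (4.082, 1.573).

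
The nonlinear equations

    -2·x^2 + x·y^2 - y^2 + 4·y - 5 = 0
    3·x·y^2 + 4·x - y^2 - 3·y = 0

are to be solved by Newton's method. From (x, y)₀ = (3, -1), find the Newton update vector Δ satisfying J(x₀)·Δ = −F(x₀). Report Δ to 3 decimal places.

At (3, -1): F = (-25.000, 23.000).
Jacobian J = [[-4·x + y^2, 2·x·y - 2·y + 4], [3·y^2 + 4, 6·x·y - 2·y - 3]].
At the point, J = [[-11.000, 0.000], [7.000, -19.000]] (det J = 209.000).
Solving J·Δ = −F gives Δ = (-2.273, 0.373).

(-2.273, 0.373)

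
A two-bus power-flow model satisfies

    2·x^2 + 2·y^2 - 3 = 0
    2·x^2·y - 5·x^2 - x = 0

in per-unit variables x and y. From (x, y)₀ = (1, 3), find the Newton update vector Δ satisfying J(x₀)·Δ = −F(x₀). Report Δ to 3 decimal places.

(8.500, -4.250)

At (1, 3): F = (17.000, 0.000).
Jacobian J = [[4·x, 4·y], [4·x·y - 10·x - 1, 2·x^2]].
At the point, J = [[4.000, 12.000], [1.000, 2.000]] (det J = -4.000).
Solving J·Δ = −F gives Δ = (8.500, -4.250).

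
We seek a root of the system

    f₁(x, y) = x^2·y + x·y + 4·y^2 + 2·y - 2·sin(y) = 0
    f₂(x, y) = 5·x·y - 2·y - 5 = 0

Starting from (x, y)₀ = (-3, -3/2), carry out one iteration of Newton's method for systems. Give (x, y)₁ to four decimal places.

(-2.3568, -0.5779)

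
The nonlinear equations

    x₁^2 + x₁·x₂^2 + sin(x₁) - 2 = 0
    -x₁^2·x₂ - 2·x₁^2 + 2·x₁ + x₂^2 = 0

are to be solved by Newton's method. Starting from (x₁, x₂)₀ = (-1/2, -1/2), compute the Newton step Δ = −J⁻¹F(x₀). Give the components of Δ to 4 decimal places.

(1.8359, 4.2404)

At (-1/2, -1/2): F = (-2.354426, -1.1250).
Jacobian J = [[2·x₁ + x₂^2 + cos(x₁), 2·x₁·x₂], [-2·x₁·x₂ - 4·x₁ + 2, -x₁^2 + 2·x₂]].
At the point, J = [[0.127583, 0.5000], [3.5000, -1.2500]] (det J = -1.909478).
Solving J·Δ = −F gives Δ = (1.8359, 4.2404).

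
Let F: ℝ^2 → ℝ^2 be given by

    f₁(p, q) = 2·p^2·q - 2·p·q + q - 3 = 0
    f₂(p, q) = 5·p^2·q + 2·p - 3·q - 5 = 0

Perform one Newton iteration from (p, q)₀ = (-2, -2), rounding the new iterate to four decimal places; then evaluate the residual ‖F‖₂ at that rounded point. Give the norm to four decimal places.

12.5940

At (-2, -2): F = (-29.0000, -43.0000).
Jacobian J = [[4·p·q - 2·q, 2·p^2 - 2·p + 1], [10·p·q + 2, 5·p^2 - 3]].
At the point, J = [[20.0000, 13.0000], [42.0000, 17.0000]] (det J = -206.0000).
Solving J·Δ = −F gives Δ = (0.3204, 1.7379).
Then the next iterate is (p, q)₁ = (-1.6796, -0.2621).
Re-evaluating at (-1.6796, -0.2621): F = (-5.621344, -11.269894), so ‖F‖₂ = 12.5940.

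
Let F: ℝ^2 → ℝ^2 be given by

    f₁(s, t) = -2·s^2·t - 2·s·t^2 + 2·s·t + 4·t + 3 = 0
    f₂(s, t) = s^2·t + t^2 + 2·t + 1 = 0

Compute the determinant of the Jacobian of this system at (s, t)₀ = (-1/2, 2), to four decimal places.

13.0000

J = [[-4·s·t - 2·t^2 + 2·t, -2·s^2 - 4·s·t + 2·s + 4], [2·s·t, s^2 + 2·t + 2]].
At the point, J = [[0.0000, 6.5000], [-2.0000, 6.2500]].
det J = 13.0000.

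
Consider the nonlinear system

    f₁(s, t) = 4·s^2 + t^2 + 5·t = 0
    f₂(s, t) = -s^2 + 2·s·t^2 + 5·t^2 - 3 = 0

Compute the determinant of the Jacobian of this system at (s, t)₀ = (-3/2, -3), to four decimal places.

165.0000

J = [[8·s, 2·t + 5], [-2·s + 2·t^2, 4·s·t + 10·t]].
At the point, J = [[-12.0000, -1.0000], [21.0000, -12.0000]].
det J = 165.0000.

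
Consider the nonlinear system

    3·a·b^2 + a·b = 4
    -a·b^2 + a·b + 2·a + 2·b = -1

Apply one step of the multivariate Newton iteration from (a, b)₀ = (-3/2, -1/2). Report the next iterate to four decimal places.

(1.0000, 0.7500)

At (-3/2, -1/2): F = (-4.3750, -1.8750).
Jacobian J = [[3·b^2 + b, 6·a·b + a], [-b^2 + b + 2, -2·a·b + a + 2]].
At the point, J = [[0.2500, 3.0000], [1.2500, -1.0000]] (det J = -4.0000).
Solving J·Δ = −F gives Δ = (2.5000, 1.2500).
Then the next iterate is (a, b)₁ = (1.0000, 0.7500).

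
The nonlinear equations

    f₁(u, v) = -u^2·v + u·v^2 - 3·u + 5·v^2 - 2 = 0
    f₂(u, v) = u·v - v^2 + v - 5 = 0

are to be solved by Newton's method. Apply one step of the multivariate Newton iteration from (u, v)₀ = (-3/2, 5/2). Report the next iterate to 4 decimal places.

At (-3/2, 5/2): F = (18.7500, -12.5000).
Jacobian J = [[-2·u·v + v^2 - 3, -u^2 + 2·u·v + 10·v], [v, u - 2·v + 1]].
At the point, J = [[10.7500, 15.2500], [2.5000, -5.5000]] (det J = -97.2500).
Solving J·Δ = −F gives Δ = (0.8997, -1.8638).
Then the next iterate is (u, v)₁ = (-0.6003, 0.6362).

(-0.6003, 0.6362)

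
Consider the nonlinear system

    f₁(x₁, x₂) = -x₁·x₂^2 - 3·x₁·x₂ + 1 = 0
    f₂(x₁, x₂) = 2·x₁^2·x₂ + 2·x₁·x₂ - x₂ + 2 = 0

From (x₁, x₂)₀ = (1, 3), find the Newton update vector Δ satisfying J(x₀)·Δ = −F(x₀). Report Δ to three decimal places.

(-0.444, -1.000)

At (1, 3): F = (-17.000, 11.000).
Jacobian J = [[-x₂^2 - 3·x₂, -2·x₁·x₂ - 3·x₁], [4·x₁·x₂ + 2·x₂, 2·x₁^2 + 2·x₁ - 1]].
At the point, J = [[-18.000, -9.000], [18.000, 3.000]] (det J = 108.000).
Solving J·Δ = −F gives Δ = (-0.444, -1.000).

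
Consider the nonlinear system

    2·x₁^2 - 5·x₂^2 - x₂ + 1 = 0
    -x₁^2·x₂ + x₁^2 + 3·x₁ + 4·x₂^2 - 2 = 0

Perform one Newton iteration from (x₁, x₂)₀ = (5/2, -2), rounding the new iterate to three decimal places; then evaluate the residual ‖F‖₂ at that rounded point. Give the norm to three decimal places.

At (5/2, -2): F = (-4.500, 40.250).
Jacobian J = [[4·x₁, -10·x₂ - 1], [-2·x₁·x₂ + 2·x₁ + 3, -x₁^2 + 8·x₂]].
At the point, J = [[10.000, 19.000], [18.000, -22.250]] (det J = -564.500).
Solving J·Δ = −F gives Δ = (-1.177, 0.857).
Then the next iterate is (x₁, x₂)₁ = (1.323, -1.143).
Re-evaluating at (1.323, -1.143): F = (-0.88859, 10.94575), so ‖F‖₂ = 10.982.

10.982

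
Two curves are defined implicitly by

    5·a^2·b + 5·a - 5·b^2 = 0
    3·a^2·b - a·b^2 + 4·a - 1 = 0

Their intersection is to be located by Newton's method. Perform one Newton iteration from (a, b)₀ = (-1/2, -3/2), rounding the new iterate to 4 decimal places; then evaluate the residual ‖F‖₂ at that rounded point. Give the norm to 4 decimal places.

At (-1/2, -3/2): F = (-15.6250, -3.0000).
Jacobian J = [[10·a·b + 5, 5·a^2 - 10·b], [6·a·b - b^2 + 4, 3·a^2 - 2·a·b]].
At the point, J = [[12.5000, 16.2500], [6.2500, -0.7500]] (det J = -110.9375).
Solving J·Δ = −F gives Δ = (0.5451, 0.5423).
Then the next iterate is (a, b)₁ = (0.0451, -0.9577).
Re-evaluating at (0.0451, -0.9577): F = (-4.370186, -0.866809), so ‖F‖₂ = 4.4553.

4.4553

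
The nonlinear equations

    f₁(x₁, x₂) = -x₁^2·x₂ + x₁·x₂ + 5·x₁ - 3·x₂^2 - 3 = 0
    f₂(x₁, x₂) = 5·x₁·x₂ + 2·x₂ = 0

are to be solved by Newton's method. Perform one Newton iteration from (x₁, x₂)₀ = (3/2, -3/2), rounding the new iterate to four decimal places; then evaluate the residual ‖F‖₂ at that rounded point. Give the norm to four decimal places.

At (3/2, -3/2): F = (-1.1250, -14.2500).
Jacobian J = [[-2·x₁·x₂ + x₂ + 5, -x₁^2 + x₁ - 6·x₂], [5·x₂, 5·x₁ + 2]].
At the point, J = [[8.0000, 8.2500], [-7.5000, 9.5000]] (det J = 137.8750).
Solving J·Δ = −F gives Δ = (-0.7752, 0.8880).
Then the next iterate is (x₁, x₂)₁ = (0.7248, -0.6120).
Re-evaluating at (0.7248, -0.6120): F = (-0.621705, -3.441888), so ‖F‖₂ = 3.4976.

3.4976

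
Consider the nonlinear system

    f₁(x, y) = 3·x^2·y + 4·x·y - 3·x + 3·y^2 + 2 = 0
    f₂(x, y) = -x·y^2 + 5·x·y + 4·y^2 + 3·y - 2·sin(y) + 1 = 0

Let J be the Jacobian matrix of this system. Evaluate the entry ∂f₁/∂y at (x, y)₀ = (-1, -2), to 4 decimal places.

-13.0000

∂f₁/∂y = 3·x^2 + 4·x + 6·y.
At (-1, -2) this is -13.0000.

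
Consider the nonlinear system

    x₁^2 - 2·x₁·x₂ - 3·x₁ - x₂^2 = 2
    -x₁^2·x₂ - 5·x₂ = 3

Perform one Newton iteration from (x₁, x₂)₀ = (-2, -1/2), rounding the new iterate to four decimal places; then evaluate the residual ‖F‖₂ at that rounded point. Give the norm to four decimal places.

0.9805

At (-2, -1/2): F = (5.7500, 1.5000).
Jacobian J = [[2·x₁ - 2·x₂ - 3, -2·x₁ - 2·x₂], [-2·x₁·x₂, -x₁^2 - 5]].
At the point, J = [[-6.0000, 5.0000], [-2.0000, -9.0000]] (det J = 64.0000).
Solving J·Δ = −F gives Δ = (0.9258, -0.0391).
Then the next iterate is (x₁, x₂)₁ = (-1.0742, -0.5391).
Re-evaluating at (-1.0742, -0.5391): F = (0.927674, 0.317571), so ‖F‖₂ = 0.9805.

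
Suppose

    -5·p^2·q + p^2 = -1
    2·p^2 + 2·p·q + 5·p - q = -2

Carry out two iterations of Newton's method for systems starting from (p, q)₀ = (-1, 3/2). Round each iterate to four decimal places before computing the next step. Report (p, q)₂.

(-0.9596, -0.7438)

At (-1, 3/2): F = (-5.5000, -5.5000).
Jacobian J = [[-10·p·q + 2·p, -5·p^2], [4·p + 2·q + 5, 2·p - 1]].
At the point, J = [[13.0000, -5.0000], [4.0000, -3.0000]] (det J = -19.0000).
Solving J·Δ = −F gives Δ = (-0.5789, -2.6053).
Then the next iterate is (p, q)₁ = (-1.5789, -1.1053).
Round to (-1.5789, -1.1053) and repeat: F = (17.270076, 3.686967), J = [[-20.609382, -12.464626], [-3.5262, -4.1578]].
Δ = (0.6193, 0.3615), so (p, q)₂ = (-0.9596, -0.7438).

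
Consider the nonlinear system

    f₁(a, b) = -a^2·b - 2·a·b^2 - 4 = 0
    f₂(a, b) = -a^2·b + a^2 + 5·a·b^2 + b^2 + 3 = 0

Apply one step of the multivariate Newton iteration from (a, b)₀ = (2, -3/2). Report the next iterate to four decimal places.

(1.8093, -0.5892)

At (2, -3/2): F = (-7.0000, 37.7500).
Jacobian J = [[-2·a·b - 2·b^2, -a^2 - 4·a·b], [-2·a·b + 2·a + 5·b^2, -a^2 + 10·a·b + 2·b]].
At the point, J = [[1.5000, 8.0000], [21.2500, -37.0000]] (det J = -225.5000).
Solving J·Δ = −F gives Δ = (-0.1907, 0.9108).
Then the next iterate is (a, b)₁ = (1.8093, -0.5892).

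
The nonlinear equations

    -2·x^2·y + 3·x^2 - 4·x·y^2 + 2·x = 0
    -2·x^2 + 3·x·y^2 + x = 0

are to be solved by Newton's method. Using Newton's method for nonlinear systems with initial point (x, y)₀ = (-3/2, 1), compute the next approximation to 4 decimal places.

(-0.4500, 1.0000)

At (-3/2, 1): F = (5.2500, -10.5000).
Jacobian J = [[-4·x·y + 6·x - 4·y^2 + 2, -2·x^2 - 8·x·y], [-4·x + 3·y^2 + 1, 6·x·y]].
At the point, J = [[-5.0000, 7.5000], [10.0000, -9.0000]] (det J = -30.0000).
Solving J·Δ = −F gives Δ = (1.0500, 0.0000).
Then the next iterate is (x, y)₁ = (-0.4500, 1.0000).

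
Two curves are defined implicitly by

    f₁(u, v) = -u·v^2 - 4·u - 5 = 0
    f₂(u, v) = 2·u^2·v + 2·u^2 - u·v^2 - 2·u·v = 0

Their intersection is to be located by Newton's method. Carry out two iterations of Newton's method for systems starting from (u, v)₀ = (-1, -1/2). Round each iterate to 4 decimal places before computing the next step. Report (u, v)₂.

(-1.1394, -0.6234)

At (-1, -1/2): F = (-0.7500, 0.2500).
Jacobian J = [[-v^2 - 4, -2·u·v], [4·u·v + 4·u - v^2 - 2·v, 2·u^2 - 2·u·v - 2·u]].
At the point, J = [[-4.2500, -1.0000], [-1.2500, 3.0000]] (det J = -14.0000).
Solving J·Δ = −F gives Δ = (-0.1429, -0.1429).
Then the next iterate is (u, v)₁ = (-1.1429, -0.6429).
Round to (-1.1429, -0.6429) and repeat: F = (0.043984, -0.064254), J = [[-4.413320, -1.469541], [-0.760039, 3.4287]].
Δ = (0.0035, 0.0195), so (u, v)₂ = (-1.1394, -0.6234).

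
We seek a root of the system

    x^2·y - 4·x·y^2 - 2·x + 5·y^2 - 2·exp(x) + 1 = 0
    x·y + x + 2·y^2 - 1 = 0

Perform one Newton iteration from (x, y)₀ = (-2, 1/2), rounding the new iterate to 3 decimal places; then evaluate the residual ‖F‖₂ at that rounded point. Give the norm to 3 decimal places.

0.969

At (-2, 1/2): F = (9.97933, -3.500).
Jacobian J = [[2·x·y - 4·y^2 - 2·exp(x) - 2, x^2 - 8·x·y + 10·y], [y + 1, x + 4·y]].
At the point, J = [[-5.27067, 17.000], [1.500, 0.000]] (det J = -25.500).
Solving J·Δ = −F gives Δ = (2.333, 0.136).
Then the next iterate is (x, y)₁ = (0.333, 0.636).
Re-evaluating at (0.333, 0.636): F = (-0.90208, 0.35378), so ‖F‖₂ = 0.969.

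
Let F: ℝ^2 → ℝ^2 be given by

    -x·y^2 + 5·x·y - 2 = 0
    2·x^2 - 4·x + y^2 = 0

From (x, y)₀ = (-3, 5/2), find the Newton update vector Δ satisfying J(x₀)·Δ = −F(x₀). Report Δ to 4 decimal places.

At (-3, 5/2): F = (-20.7500, 36.2500).
Jacobian J = [[-y^2 + 5·y, -2·x·y + 5·x], [4·x - 4, 2·y]].
At the point, J = [[6.2500, 0.0000], [-16.0000, 5.0000]] (det J = 31.2500).
Solving J·Δ = −F gives Δ = (3.3200, 3.3740).

(3.3200, 3.3740)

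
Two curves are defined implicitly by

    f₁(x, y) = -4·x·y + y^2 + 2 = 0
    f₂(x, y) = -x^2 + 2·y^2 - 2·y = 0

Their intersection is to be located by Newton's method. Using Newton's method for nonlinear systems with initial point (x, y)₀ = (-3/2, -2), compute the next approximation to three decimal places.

At (-3/2, -2): F = (-6.000, 9.750).
Jacobian J = [[-4·y, -4·x + 2·y], [-2·x, 4·y - 2]].
At the point, J = [[8.000, 2.000], [3.000, -10.000]] (det J = -86.000).
Solving J·Δ = −F gives Δ = (0.471, 1.116).
Then the next iterate is (x, y)₁ = (-1.029, -0.884).

(-1.029, -0.884)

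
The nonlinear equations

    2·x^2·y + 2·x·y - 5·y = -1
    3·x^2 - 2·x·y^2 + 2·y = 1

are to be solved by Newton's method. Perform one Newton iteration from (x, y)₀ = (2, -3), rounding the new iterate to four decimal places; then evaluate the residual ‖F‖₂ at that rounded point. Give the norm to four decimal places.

At (2, -3): F = (-20.0000, -31.0000).
Jacobian J = [[4·x·y + 2·y, 2·x^2 + 2·x - 5], [6·x - 2·y^2, -4·x·y + 2]].
At the point, J = [[-30.0000, 7.0000], [-6.0000, 26.0000]] (det J = -738.0000).
Solving J·Δ = −F gives Δ = (-0.4106, 1.0976).
Then the next iterate is (x, y)₁ = (1.5894, -1.9024).
Re-evaluating at (1.5894, -1.9024): F = (-5.147006, -8.730700), so ‖F‖₂ = 10.1349.

10.1349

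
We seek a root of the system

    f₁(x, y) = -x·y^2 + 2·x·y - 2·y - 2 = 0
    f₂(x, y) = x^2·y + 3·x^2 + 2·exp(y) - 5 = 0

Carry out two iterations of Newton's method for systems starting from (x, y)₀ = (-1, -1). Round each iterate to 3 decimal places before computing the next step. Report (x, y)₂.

At (-1, -1): F = (3.000, -2.26424).
Jacobian J = [[-y^2 + 2·y, -2·x·y + 2·x - 2], [2·x·y + 6·x, x^2 + 2·exp(y)]].
At the point, J = [[-3.000, -6.000], [-4.000, 1.73576]] (det J = -29.20728).
Solving J·Δ = −F gives Δ = (-0.287, 0.643).
Then the next iterate is (x, y)₁ = (-1.287, -0.357).
Round to (-1.287, -0.357) and repeat: F = (-0.20306, 0.77733), J = [[-0.84145, -5.49292], [-6.80308, 3.05591]].
Δ = (0.091, -0.051), so (x, y)₂ = (-1.196, -0.408).

(-1.196, -0.408)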